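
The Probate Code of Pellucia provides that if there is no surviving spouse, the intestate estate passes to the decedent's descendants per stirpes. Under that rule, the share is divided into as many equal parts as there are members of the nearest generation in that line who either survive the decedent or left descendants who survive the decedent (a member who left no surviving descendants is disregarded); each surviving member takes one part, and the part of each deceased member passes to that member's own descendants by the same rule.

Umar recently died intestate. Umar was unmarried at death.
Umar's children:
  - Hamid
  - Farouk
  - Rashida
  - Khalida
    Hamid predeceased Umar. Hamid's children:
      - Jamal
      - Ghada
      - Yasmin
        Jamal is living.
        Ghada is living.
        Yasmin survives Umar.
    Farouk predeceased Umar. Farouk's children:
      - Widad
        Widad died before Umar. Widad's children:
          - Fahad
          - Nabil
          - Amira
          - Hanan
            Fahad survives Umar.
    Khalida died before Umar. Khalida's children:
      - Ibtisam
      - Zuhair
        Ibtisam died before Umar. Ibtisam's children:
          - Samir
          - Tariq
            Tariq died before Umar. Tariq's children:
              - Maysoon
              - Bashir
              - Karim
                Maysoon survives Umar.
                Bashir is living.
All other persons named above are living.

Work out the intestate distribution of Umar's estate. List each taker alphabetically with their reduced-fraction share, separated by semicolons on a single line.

There is no surviving spouse, so the entire estate passes to Umar's descendants per stirpes.
The estate is divided into 4 equal shares of 1/4 among Hamid, Farouk, Rashida, Khalida.
Hamid predeceased; the 1/4 allotted to Hamid's branch passes to Hamid's issue by representation.
The 1/4 is divided into 3 equal shares of 1/12 among Jamal, Ghada, Yasmin.
Jamal is living and takes 1/12.
Ghada is living and takes 1/12.
Yasmin is living and takes 1/12.
Farouk predeceased; the 1/4 allotted to Farouk's branch passes to Farouk's issue by representation.
Widad's line is the sole branch at this level, so the full 1/4 passes to Widad's issue by representation.
The 1/4 is divided into 4 equal shares of 1/16 among Fahad, Nabil, Amira, Hanan.
Fahad is living and takes 1/16.
Nabil is living and takes 1/16.
Amira is living and takes 1/16.
Hanan is living and takes 1/16.
Rashida is living and takes 1/4.
Khalida predeceased; the 1/4 allotted to Khalida's branch passes to Khalida's issue by representation.
The 1/4 is divided into 2 equal shares of 1/8 among Ibtisam, Zuhair.
Ibtisam predeceased; the 1/8 allotted to Ibtisam's branch passes to Ibtisam's issue by representation.
The 1/8 is divided into 2 equal shares of 1/16 among Samir, Tariq.
Samir is living and takes 1/16.
Tariq predeceased; the 1/16 allotted to Tariq's branch passes to Tariq's issue by representation.
The 1/16 is divided into 3 equal shares of 1/48 among Maysoon, Bashir, Karim.
Maysoon is living and takes 1/48.
Bashir is living and takes 1/48.
Karim is living and takes 1/48.
Zuhair is living and takes 1/8.

Amira 1/16; Bashir 1/48; Fahad 1/16; Ghada 1/12; Hanan 1/16; Jamal 1/12; Karim 1/48; Maysoon 1/48; Nabil 1/16; Rashida 1/4; Samir 1/16; Yasmin 1/12; Zuhair 1/8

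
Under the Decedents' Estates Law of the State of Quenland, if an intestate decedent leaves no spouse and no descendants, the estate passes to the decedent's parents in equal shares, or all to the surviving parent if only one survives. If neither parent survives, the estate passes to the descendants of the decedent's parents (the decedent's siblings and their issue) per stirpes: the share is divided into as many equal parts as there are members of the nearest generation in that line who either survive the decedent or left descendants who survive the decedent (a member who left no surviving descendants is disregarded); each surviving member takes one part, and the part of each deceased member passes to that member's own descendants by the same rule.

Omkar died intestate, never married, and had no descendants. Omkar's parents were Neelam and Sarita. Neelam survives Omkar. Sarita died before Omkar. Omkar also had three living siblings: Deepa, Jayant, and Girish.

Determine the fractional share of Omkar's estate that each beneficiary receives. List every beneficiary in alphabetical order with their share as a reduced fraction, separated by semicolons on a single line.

Neelam 1

Only one parent, Neelam, survives, so Neelam takes the entire estate. The siblings take nothing because a surviving parent has priority.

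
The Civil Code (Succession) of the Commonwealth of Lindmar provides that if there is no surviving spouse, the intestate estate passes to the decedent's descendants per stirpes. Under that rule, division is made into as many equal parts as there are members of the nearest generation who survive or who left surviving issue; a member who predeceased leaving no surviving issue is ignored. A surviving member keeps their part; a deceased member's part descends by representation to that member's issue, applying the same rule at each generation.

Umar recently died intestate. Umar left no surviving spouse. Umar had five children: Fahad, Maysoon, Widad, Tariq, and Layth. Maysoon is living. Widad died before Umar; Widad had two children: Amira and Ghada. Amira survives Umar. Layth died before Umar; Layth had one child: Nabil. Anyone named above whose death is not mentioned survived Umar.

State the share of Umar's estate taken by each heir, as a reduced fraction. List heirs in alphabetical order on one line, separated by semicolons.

There is no surviving spouse, so the entire estate passes to Umar's descendants per stirpes.
The estate is divided into 5 equal shares of 1/5 among Fahad, Maysoon, Widad, Tariq, Layth.
Fahad is living and takes 1/5.
Maysoon is living and takes 1/5.
Widad predeceased; the 1/5 allotted to Widad's branch passes to Widad's issue by representation.
The 1/5 is divided into 2 equal shares of 1/10 among Amira, Ghada.
Amira is living and takes 1/10.
Ghada is living and takes 1/10.
Tariq is living and takes 1/5.
Layth predeceased; the 1/5 allotted to Layth's branch passes to Layth's issue by representation.
Nabil is the sole taker at this level and receives the full 1/5.

Amira 1/10; Fahad 1/5; Ghada 1/10; Maysoon 1/5; Nabil 1/5; Tariq 1/5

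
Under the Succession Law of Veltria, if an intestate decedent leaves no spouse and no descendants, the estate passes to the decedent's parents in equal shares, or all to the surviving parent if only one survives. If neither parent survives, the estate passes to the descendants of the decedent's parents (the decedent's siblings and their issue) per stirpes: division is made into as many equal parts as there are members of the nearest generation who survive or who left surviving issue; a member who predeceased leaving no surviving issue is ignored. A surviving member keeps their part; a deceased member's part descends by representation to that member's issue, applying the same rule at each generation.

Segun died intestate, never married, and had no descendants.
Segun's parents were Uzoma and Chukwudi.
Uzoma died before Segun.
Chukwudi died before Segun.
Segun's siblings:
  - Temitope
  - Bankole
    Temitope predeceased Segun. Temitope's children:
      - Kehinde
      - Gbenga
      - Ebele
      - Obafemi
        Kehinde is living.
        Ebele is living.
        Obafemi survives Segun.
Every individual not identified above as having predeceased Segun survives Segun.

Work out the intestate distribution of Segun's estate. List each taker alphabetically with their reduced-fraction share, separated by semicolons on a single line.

Neither parent survives and there are no descendants, so the estate passes to Segun's siblings and their issue per stirpes.
The estate is divided into 2 equal shares of 1/2 among Temitope, Bankole.
Temitope predeceased; the 1/2 allotted to Temitope's branch passes to Temitope's issue by representation.
The 1/2 is divided into 4 equal shares of 1/8 among Kehinde, Gbenga, Ebele, Obafemi.
Kehinde is living and takes 1/8.
Gbenga is living and takes 1/8.
Ebele is living and takes 1/8.
Obafemi is living and takes 1/8.
Bankole is living and takes 1/2.

Bankole 1/2; Ebele 1/8; Gbenga 1/8; Kehinde 1/8; Obafemi 1/8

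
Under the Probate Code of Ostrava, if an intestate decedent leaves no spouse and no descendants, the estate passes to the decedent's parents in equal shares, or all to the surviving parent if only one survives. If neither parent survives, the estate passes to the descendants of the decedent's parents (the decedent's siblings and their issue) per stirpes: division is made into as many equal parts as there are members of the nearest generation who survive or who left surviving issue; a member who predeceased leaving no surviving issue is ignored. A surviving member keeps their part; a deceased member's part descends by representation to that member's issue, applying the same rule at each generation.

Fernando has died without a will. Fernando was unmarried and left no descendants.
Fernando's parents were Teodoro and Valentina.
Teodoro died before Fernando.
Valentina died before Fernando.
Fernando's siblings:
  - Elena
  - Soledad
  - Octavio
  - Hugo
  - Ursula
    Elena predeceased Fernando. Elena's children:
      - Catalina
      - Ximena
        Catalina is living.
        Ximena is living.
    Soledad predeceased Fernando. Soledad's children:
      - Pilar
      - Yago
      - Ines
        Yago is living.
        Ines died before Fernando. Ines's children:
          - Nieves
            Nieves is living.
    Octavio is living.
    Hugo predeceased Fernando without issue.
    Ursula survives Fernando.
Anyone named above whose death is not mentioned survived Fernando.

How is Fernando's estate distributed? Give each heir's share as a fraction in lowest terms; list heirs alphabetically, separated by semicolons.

Neither parent survives and there are no descendants, so the estate passes to Fernando's siblings and their issue per stirpes.
Hugo left no surviving issue, so that branch lapses and is disregarded.
The estate is divided into 4 equal shares of 1/4 among Elena, Soledad, Octavio, Ursula.
Elena predeceased; the 1/4 allotted to Elena's branch passes to Elena's issue by representation.
The 1/4 is divided into 2 equal shares of 1/8 among Catalina, Ximena.
Catalina is living and takes 1/8.
Ximena is living and takes 1/8.
Soledad predeceased; the 1/4 allotted to Soledad's branch passes to Soledad's issue by representation.
The 1/4 is divided into 3 equal shares of 1/12 among Pilar, Yago, Ines.
Pilar is living and takes 1/12.
Yago is living and takes 1/12.
Ines predeceased; the 1/12 allotted to Ines's branch passes to Ines's issue by representation.
Nieves is the sole taker at this level and receives the full 1/12.
Octavio is living and takes 1/4.
Ursula is living and takes 1/4.

Catalina 1/8; Nieves 1/12; Octavio 1/4; Pilar 1/12; Ursula 1/4; Ximena 1/8; Yago 1/12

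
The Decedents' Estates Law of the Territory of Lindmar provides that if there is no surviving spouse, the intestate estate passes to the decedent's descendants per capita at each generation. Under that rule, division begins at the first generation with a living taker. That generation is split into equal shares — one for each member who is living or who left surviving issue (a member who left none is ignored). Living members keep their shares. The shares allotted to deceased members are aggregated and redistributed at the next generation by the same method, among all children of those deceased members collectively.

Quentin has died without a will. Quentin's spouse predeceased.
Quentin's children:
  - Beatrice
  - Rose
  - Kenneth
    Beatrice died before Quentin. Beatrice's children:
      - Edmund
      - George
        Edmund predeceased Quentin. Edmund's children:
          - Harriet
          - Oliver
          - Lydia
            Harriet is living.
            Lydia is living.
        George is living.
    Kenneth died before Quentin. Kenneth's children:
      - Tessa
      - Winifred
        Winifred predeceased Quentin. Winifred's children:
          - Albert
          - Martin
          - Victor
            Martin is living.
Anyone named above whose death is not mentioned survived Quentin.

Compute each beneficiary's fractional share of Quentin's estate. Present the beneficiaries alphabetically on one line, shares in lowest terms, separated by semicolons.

Albert 1/18; George 1/6; Harriet 1/18; Lydia 1/18; Martin 1/18; Oliver 1/18; Rose 1/3; Tessa 1/6; Victor 1/18

There is no surviving spouse, so the entire estate passes to Quentin's descendants per capita at each generation.
At generation 1 (Beatrice, Rose, Kenneth) there are 3 shares of (1)/3 = 1/3 each.
Living: Rose — each takes 1/3.
Deceased: Beatrice and Kenneth. Their combined 2/3 is pooled and carried to generation 2.
At generation 2 (Edmund, George, Tessa, Winifred) there are 4 shares of (2/3)/4 = 1/6 each.
Living: George and Tessa — each takes 1/6.
Deceased: Edmund and Winifred. Their combined 1/3 is pooled and carried to generation 3.
At generation 3 (Harriet, Oliver, Lydia, Albert, Martin, Victor) there are 6 shares of (1/3)/6 = 1/18 each.
Living: Harriet, Oliver, Lydia, Albert, Martin, and Victor — each takes 1/18.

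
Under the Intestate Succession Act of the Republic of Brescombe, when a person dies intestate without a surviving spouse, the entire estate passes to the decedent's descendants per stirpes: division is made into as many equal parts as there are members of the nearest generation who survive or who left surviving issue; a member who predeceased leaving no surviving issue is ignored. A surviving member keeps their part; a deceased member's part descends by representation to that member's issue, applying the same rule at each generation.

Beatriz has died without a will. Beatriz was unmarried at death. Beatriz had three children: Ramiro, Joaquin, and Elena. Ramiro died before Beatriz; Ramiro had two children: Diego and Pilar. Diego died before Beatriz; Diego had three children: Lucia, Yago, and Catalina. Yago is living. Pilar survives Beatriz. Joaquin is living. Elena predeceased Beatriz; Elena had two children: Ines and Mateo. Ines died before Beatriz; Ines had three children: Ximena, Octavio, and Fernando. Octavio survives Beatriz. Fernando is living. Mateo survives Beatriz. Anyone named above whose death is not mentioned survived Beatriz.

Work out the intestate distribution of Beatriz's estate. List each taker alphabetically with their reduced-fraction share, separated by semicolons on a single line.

There is no surviving spouse, so the entire estate passes to Beatriz's descendants per stirpes.
The estate is divided into 3 equal shares of 1/3 among Ramiro, Joaquin, Elena.
Ramiro predeceased; the 1/3 allotted to Ramiro's branch passes to Ramiro's issue by representation.
The 1/3 is divided into 2 equal shares of 1/6 among Diego, Pilar.
Diego predeceased; the 1/6 allotted to Diego's branch passes to Diego's issue by representation.
The 1/6 is divided into 3 equal shares of 1/18 among Lucia, Yago, Catalina.
Lucia is living and takes 1/18.
Yago is living and takes 1/18.
Catalina is living and takes 1/18.
Pilar is living and takes 1/6.
Joaquin is living and takes 1/3.
Elena predeceased; the 1/3 allotted to Elena's branch passes to Elena's issue by representation.
The 1/3 is divided into 2 equal shares of 1/6 among Ines, Mateo.
Ines predeceased; the 1/6 allotted to Ines's branch passes to Ines's issue by representation.
The 1/6 is divided into 3 equal shares of 1/18 among Ximena, Octavio, Fernando.
Ximena is living and takes 1/18.
Octavio is living and takes 1/18.
Fernando is living and takes 1/18.
Mateo is living and takes 1/6.

Catalina 1/18; Fernando 1/18; Joaquin 1/3; Lucia 1/18; Mateo 1/6; Octavio 1/18; Pilar 1/6; Ximena 1/18; Yago 1/18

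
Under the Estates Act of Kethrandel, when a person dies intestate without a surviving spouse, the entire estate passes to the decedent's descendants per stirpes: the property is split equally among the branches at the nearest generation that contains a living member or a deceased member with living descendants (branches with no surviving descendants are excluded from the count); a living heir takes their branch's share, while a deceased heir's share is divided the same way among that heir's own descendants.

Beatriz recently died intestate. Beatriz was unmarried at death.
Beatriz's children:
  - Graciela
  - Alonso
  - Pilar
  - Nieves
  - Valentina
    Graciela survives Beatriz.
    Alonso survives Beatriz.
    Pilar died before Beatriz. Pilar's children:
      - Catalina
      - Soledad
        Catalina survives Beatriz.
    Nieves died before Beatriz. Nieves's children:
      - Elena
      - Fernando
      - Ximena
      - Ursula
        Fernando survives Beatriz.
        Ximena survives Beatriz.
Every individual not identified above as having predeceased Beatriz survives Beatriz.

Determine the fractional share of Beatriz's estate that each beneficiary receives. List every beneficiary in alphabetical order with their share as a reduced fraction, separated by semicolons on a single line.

Alonso 1/5; Catalina 1/10; Elena 1/20; Fernando 1/20; Graciela 1/5; Soledad 1/10; Ursula 1/20; Valentina 1/5; Ximena 1/20

There is no surviving spouse, so the entire estate passes to Beatriz's descendants per stirpes.
The estate is divided into 5 equal shares of 1/5 among Graciela, Alonso, Pilar, Nieves, Valentina.
Graciela is living and takes 1/5.
Alonso is living and takes 1/5.
Pilar predeceased; the 1/5 allotted to Pilar's branch passes to Pilar's issue by representation.
The 1/5 is divided into 2 equal shares of 1/10 among Catalina, Soledad.
Catalina is living and takes 1/10.
Soledad is living and takes 1/10.
Nieves predeceased; the 1/5 allotted to Nieves's branch passes to Nieves's issue by representation.
The 1/5 is divided into 4 equal shares of 1/20 among Elena, Fernando, Ximena, Ursula.
Elena is living and takes 1/20.
Fernando is living and takes 1/20.
Ximena is living and takes 1/20.
Ursula is living and takes 1/20.
Valentina is living and takes 1/5.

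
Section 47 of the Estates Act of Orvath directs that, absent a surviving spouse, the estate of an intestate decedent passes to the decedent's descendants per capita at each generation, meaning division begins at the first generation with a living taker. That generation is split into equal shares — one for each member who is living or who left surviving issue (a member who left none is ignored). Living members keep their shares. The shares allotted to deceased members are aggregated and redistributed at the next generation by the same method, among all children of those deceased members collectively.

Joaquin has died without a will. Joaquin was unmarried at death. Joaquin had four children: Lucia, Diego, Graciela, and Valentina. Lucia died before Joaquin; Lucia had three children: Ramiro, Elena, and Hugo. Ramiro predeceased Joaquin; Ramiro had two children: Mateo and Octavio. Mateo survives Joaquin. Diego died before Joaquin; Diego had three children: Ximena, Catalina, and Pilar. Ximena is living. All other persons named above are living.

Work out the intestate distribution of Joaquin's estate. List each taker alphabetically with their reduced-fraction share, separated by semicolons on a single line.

There is no surviving spouse, so the entire estate passes to Joaquin's descendants per capita at each generation.
At generation 1 (Lucia, Diego, Graciela, Valentina) there are 4 shares of (1)/4 = 1/4 each.
Living: Graciela and Valentina — each takes 1/4.
Deceased: Lucia and Diego. Their combined 1/2 is pooled and carried to generation 2.
At generation 2 (Ramiro, Elena, Hugo, Ximena, Catalina, Pilar) there are 6 shares of (1/2)/6 = 1/12 each.
Living: Elena, Hugo, Ximena, Catalina, and Pilar — each takes 1/12.
Deceased: Ramiro. That 1/12 share is carried to generation 3.
At generation 3 (Mateo, Octavio) there are 2 shares of (1/12)/2 = 1/24 each.
Living: Mateo and Octavio — each takes 1/24.

Catalina 1/12; Elena 1/12; Graciela 1/4; Hugo 1/12; Mateo 1/24; Octavio 1/24; Pilar 1/12; Valentina 1/4; Ximena 1/12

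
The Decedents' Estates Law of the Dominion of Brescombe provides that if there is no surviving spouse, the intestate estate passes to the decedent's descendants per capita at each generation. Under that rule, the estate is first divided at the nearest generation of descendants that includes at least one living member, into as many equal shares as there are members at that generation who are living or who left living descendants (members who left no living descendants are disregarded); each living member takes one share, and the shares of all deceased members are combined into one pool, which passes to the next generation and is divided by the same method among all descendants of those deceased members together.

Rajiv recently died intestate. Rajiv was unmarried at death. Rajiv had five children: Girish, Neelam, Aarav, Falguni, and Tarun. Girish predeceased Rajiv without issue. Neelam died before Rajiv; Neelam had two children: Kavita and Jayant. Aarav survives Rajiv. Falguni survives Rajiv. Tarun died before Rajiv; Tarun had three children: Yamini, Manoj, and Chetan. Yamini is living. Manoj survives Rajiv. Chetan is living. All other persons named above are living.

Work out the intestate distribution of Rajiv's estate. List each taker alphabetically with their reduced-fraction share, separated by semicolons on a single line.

Aarav 1/4; Chetan 1/10; Falguni 1/4; Jayant 1/10; Kavita 1/10; Manoj 1/10; Yamini 1/10

There is no surviving spouse, so the entire estate passes to Rajiv's descendants per capita at each generation.
At generation 1 (Neelam, Aarav, Falguni, Tarun) there are 4 shares of (1)/4 = 1/4 each.
Living: Aarav and Falguni — each takes 1/4.
Deceased: Neelam and Tarun. Their combined 1/2 is pooled and carried to generation 2.
At generation 2 (Kavita, Jayant, Yamini, Manoj, Chetan) there are 5 shares of (1/2)/5 = 1/10 each.
Living: Kavita, Jayant, Yamini, Manoj, and Chetan — each takes 1/10.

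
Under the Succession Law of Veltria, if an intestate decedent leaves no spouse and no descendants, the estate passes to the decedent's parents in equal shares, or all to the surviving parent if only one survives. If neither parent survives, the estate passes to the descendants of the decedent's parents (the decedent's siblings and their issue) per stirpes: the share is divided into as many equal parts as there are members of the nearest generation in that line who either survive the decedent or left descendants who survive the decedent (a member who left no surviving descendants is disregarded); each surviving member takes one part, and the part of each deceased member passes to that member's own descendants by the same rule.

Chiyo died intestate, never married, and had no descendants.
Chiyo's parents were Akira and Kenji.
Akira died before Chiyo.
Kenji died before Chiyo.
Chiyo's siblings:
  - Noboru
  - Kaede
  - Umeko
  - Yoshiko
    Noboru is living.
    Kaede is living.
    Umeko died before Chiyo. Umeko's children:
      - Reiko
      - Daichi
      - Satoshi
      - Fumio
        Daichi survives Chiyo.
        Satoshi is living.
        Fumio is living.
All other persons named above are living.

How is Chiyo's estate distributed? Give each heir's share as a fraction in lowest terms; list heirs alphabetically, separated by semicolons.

Neither parent survives and there are no descendants, so the estate passes to Chiyo's siblings and their issue per stirpes.
The estate is divided into 4 equal shares of 1/4 among Noboru, Kaede, Umeko, Yoshiko.
Noboru is living and takes 1/4.
Kaede is living and takes 1/4.
Umeko predeceased; the 1/4 allotted to Umeko's branch passes to Umeko's issue by representation.
The 1/4 is divided into 4 equal shares of 1/16 among Reiko, Daichi, Satoshi, Fumio.
Reiko is living and takes 1/16.
Daichi is living and takes 1/16.
Satoshi is living and takes 1/16.
Fumio is living and takes 1/16.
Yoshiko is living and takes 1/4.

Daichi 1/16; Fumio 1/16; Kaede 1/4; Noboru 1/4; Reiko 1/16; Satoshi 1/16; Yoshiko 1/4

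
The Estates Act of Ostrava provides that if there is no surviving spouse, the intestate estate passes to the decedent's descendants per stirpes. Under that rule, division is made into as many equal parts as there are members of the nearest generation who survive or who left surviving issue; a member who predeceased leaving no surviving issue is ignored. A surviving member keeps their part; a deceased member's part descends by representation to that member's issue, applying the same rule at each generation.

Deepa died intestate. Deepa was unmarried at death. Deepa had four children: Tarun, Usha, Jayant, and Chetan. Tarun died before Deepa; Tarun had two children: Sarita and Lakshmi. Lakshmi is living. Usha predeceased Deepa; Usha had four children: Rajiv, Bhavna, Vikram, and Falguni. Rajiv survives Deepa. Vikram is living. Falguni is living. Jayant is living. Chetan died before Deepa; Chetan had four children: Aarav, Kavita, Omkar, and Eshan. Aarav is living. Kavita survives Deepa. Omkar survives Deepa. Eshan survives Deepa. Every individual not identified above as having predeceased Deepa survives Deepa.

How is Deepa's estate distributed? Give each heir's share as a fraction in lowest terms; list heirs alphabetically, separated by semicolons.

Aarav 1/16; Bhavna 1/16; Eshan 1/16; Falguni 1/16; Jayant 1/4; Kavita 1/16; Lakshmi 1/8; Omkar 1/16; Rajiv 1/16; Sarita 1/8; Vikram 1/16

There is no surviving spouse, so the entire estate passes to Deepa's descendants per stirpes.
The estate is divided into 4 equal shares of 1/4 among Tarun, Usha, Jayant, Chetan.
Tarun predeceased; the 1/4 allotted to Tarun's branch passes to Tarun's issue by representation.
The 1/4 is divided into 2 equal shares of 1/8 among Sarita, Lakshmi.
Sarita is living and takes 1/8.
Lakshmi is living and takes 1/8.
Usha predeceased; the 1/4 allotted to Usha's branch passes to Usha's issue by representation.
The 1/4 is divided into 4 equal shares of 1/16 among Rajiv, Bhavna, Vikram, Falguni.
Rajiv is living and takes 1/16.
Bhavna is living and takes 1/16.
Vikram is living and takes 1/16.
Falguni is living and takes 1/16.
Jayant is living and takes 1/4.
Chetan predeceased; the 1/4 allotted to Chetan's branch passes to Chetan's issue by representation.
The 1/4 is divided into 4 equal shares of 1/16 among Aarav, Kavita, Omkar, Eshan.
Aarav is living and takes 1/16.
Kavita is living and takes 1/16.
Omkar is living and takes 1/16.
Eshan is living and takes 1/16.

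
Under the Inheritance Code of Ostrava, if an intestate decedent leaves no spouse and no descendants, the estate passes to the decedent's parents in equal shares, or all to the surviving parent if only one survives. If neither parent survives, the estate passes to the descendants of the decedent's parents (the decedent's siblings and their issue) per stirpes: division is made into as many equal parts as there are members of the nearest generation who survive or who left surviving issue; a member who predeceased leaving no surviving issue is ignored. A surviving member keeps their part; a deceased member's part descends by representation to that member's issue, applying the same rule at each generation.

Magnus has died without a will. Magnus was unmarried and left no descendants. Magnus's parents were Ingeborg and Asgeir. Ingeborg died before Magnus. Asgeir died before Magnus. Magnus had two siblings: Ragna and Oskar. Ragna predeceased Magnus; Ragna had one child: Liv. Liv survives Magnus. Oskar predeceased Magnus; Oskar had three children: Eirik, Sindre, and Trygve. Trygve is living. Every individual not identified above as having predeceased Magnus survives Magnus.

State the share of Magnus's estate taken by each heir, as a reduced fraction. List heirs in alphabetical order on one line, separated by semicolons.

Eirik 1/6; Liv 1/2; Sindre 1/6; Trygve 1/6

Neither parent survives and there are no descendants, so the estate passes to Magnus's siblings and their issue per stirpes.
The estate is divided into 2 equal shares of 1/2 among Ragna, Oskar.
Ragna predeceased; the 1/2 allotted to Ragna's branch passes to Ragna's issue by representation.
Liv is the sole taker at this level and receives the full 1/2.
Oskar predeceased; the 1/2 allotted to Oskar's branch passes to Oskar's issue by representation.
The 1/2 is divided into 3 equal shares of 1/6 among Eirik, Sindre, Trygve.
Eirik is living and takes 1/6.
Sindre is living and takes 1/6.
Trygve is living and takes 1/6.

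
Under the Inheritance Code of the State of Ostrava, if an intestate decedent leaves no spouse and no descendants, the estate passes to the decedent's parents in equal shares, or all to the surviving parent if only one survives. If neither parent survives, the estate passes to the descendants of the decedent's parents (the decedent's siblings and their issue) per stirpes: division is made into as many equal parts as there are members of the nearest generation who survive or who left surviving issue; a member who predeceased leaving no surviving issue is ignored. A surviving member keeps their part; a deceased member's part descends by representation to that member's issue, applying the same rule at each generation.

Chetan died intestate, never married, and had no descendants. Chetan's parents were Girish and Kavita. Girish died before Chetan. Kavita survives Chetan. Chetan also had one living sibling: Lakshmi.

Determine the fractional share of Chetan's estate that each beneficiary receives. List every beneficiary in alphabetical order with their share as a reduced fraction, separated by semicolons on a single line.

Only one parent, Kavita, survives, so Kavita takes the entire estate. The siblings take nothing because a surviving parent has priority.

Kavita 1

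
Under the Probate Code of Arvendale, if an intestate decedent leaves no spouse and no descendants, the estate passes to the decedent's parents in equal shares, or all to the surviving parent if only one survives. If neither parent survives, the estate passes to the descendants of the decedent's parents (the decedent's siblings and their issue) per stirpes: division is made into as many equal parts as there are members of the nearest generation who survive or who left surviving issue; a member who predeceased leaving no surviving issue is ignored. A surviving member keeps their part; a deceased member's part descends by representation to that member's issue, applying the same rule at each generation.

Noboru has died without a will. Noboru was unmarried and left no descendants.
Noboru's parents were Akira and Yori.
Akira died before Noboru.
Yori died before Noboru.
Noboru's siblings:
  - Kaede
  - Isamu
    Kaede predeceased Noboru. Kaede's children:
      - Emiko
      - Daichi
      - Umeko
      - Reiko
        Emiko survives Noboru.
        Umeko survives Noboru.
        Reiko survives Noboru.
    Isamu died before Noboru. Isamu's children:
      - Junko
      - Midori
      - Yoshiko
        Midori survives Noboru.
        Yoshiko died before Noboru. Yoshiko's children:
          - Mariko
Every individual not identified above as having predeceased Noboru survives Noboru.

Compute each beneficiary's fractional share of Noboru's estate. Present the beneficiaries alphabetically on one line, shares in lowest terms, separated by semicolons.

Daichi 1/8; Emiko 1/8; Junko 1/6; Mariko 1/6; Midori 1/6; Reiko 1/8; Umeko 1/8

Neither parent survives and there are no descendants, so the estate passes to Noboru's siblings and their issue per stirpes.
The estate is divided into 2 equal shares of 1/2 among Kaede, Isamu.
Kaede predeceased; the 1/2 allotted to Kaede's branch passes to Kaede's issue by representation.
The 1/2 is divided into 4 equal shares of 1/8 among Emiko, Daichi, Umeko, Reiko.
Emiko is living and takes 1/8.
Daichi is living and takes 1/8.
Umeko is living and takes 1/8.
Reiko is living and takes 1/8.
Isamu predeceased; the 1/2 allotted to Isamu's branch passes to Isamu's issue by representation.
The 1/2 is divided into 3 equal shares of 1/6 among Junko, Midori, Yoshiko.
Junko is living and takes 1/6.
Midori is living and takes 1/6.
Yoshiko predeceased; the 1/6 allotted to Yoshiko's branch passes to Yoshiko's issue by representation.
Mariko is the sole taker at this level and receives the full 1/6.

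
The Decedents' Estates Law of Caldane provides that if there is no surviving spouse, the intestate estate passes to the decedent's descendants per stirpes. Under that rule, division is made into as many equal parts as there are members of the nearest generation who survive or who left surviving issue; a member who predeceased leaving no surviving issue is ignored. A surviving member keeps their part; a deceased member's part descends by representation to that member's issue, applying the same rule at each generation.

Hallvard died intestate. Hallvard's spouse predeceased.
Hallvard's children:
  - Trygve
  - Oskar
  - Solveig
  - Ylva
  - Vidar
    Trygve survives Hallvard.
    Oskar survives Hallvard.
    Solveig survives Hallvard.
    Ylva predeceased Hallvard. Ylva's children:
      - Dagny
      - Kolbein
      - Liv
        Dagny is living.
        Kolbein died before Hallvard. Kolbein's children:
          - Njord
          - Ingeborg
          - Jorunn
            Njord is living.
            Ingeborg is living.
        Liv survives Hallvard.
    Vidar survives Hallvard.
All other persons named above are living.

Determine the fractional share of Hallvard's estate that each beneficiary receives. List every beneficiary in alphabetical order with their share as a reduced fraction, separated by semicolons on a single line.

There is no surviving spouse, so the entire estate passes to Hallvard's descendants per stirpes.
The estate is divided into 5 equal shares of 1/5 among Trygve, Oskar, Solveig, Ylva, Vidar.
Trygve is living and takes 1/5.
Oskar is living and takes 1/5.
Solveig is living and takes 1/5.
Ylva predeceased; the 1/5 allotted to Ylva's branch passes to Ylva's issue by representation.
The 1/5 is divided into 3 equal shares of 1/15 among Dagny, Kolbein, Liv.
Dagny is living and takes 1/15.
Kolbein predeceased; the 1/15 allotted to Kolbein's branch passes to Kolbein's issue by representation.
The 1/15 is divided into 3 equal shares of 1/45 among Njord, Ingeborg, Jorunn.
Njord is living and takes 1/45.
Ingeborg is living and takes 1/45.
Jorunn is living and takes 1/45.
Liv is living and takes 1/15.
Vidar is living and takes 1/5.

Dagny 1/15; Ingeborg 1/45; Jorunn 1/45; Liv 1/15; Njord 1/45; Oskar 1/5; Solveig 1/5; Trygve 1/5; Vidar 1/5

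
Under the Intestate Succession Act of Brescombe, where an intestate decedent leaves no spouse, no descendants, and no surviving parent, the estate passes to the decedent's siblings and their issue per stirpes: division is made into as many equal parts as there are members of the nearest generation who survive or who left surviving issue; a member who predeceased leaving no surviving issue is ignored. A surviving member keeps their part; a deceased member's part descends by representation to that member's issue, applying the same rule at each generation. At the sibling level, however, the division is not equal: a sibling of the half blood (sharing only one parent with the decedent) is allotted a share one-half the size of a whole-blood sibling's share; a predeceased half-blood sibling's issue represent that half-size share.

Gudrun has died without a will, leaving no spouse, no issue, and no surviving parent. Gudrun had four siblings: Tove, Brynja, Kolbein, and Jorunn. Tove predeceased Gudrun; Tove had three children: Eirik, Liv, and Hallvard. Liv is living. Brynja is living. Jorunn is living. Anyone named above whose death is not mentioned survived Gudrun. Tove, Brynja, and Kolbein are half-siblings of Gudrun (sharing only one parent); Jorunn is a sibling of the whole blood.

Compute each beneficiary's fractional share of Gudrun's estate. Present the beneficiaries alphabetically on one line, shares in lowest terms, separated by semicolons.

Brynja 1/5; Eirik 1/15; Hallvard 1/15; Jorunn 2/5; Kolbein 1/5; Liv 1/15

No spouse, descendants, or parent survives, so the estate passes to Gudrun's siblings per stirpes.
Half-blood siblings count for one-half the weight of whole-blood siblings at the initial division.
Dividing 1 in proportion to weights (total weight 5/2): Tove (weight 1/2) → 1/5; Brynja (weight 1/2) → 1/5; Kolbein (weight 1/2) → 1/5; Jorunn (weight 1) → 2/5.
Tove predeceased; the 1/5 allotted to Tove's branch passes to Tove's issue by representation.
The 1/5 is divided into 3 equal shares of 1/15 among Eirik, Liv, Hallvard.
Eirik is living and takes 1/15.
Liv is living and takes 1/15.
Hallvard is living and takes 1/15.
Brynja is living and takes 1/5.
Kolbein is living and takes 1/5.
Jorunn is living and takes 2/5.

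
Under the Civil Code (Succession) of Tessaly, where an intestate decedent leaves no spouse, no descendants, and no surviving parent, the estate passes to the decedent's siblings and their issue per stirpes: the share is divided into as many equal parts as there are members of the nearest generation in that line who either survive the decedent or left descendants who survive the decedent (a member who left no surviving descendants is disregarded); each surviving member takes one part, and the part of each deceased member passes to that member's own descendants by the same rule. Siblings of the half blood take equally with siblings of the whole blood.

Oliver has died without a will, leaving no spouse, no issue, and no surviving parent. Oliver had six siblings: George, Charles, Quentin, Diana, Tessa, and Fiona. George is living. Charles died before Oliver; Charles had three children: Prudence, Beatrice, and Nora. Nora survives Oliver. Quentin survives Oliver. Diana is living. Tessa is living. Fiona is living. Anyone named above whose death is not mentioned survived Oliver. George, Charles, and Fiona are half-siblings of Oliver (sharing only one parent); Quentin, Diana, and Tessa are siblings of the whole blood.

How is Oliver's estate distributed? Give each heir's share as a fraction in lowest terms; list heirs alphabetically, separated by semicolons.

No spouse, descendants, or parent survives, so the estate passes to Oliver's siblings per stirpes.
Half-blood and whole-blood siblings take equally under the stated rule.
The estate is divided into 6 equal shares of 1/6 among George, Charles, Quentin, Diana, Tessa, Fiona.
George is living and takes 1/6.
Charles predeceased; the 1/6 allotted to Charles's branch passes to Charles's issue by representation.
The 1/6 is divided into 3 equal shares of 1/18 among Prudence, Beatrice, Nora.
Prudence is living and takes 1/18.
Beatrice is living and takes 1/18.
Nora is living and takes 1/18.
Quentin is living and takes 1/6.
Diana is living and takes 1/6.
Tessa is living and takes 1/6.
Fiona is living and takes 1/6.

Beatrice 1/18; Diana 1/6; Fiona 1/6; George 1/6; Nora 1/18; Prudence 1/18; Quentin 1/6; Tessa 1/6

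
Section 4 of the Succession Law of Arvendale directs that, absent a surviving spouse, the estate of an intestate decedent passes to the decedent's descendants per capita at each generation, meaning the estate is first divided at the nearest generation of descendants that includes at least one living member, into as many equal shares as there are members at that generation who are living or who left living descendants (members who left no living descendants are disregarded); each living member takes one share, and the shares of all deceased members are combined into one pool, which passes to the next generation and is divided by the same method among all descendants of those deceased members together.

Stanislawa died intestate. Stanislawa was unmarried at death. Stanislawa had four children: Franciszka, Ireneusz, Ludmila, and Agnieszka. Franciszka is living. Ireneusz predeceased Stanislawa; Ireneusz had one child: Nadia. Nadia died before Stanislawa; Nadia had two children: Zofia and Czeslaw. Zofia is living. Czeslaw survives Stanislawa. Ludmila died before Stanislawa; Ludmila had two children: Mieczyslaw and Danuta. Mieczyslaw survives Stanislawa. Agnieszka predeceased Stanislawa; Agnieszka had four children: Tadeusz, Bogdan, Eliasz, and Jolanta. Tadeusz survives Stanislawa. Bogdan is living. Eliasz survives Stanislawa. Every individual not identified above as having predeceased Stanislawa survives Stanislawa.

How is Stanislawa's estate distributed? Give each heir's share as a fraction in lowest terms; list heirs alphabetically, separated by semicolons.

Bogdan 3/28; Czeslaw 3/56; Danuta 3/28; Eliasz 3/28; Franciszka 1/4; Jolanta 3/28; Mieczyslaw 3/28; Tadeusz 3/28; Zofia 3/56

There is no surviving spouse, so the entire estate passes to Stanislawa's descendants per capita at each generation.
At generation 1 (Franciszka, Ireneusz, Ludmila, Agnieszka) there are 4 shares of (1)/4 = 1/4 each.
Living: Franciszka — each takes 1/4.
Deceased: Ireneusz, Ludmila, and Agnieszka. Their combined 3/4 is pooled and carried to generation 2.
At generation 2 (Nadia, Mieczyslaw, Danuta, Tadeusz, Bogdan, Eliasz, Jolanta) there are 7 shares of (3/4)/7 = 3/28 each.
Living: Mieczyslaw, Danuta, Tadeusz, Bogdan, Eliasz, and Jolanta — each takes 3/28.
Deceased: Nadia. That 3/28 share is carried to generation 3.
At generation 3 (Zofia, Czeslaw) there are 2 shares of (3/28)/2 = 3/56 each.
Living: Zofia and Czeslaw — each takes 3/56.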